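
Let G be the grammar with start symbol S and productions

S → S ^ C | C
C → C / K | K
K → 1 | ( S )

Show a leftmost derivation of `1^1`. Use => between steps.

S => S^C => C^C => K^C => 1^C => 1^K => 1^1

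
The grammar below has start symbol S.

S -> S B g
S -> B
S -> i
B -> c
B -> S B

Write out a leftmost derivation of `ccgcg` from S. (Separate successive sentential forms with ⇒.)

S⇒SBg⇒SBgBg⇒BBgBg⇒cBgBg⇒ccgBg⇒ccgcg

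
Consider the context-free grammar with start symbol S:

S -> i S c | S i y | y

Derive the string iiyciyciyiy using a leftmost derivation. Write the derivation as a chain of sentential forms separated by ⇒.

S ⇒ Siy   [S -> S i y]
Siy ⇒ Siyiy   [S -> S i y]
Siyiy ⇒ iSciyiy   [S -> i S c]
iSciyiy ⇒ iSiyciyiy   [S -> S i y]
iSiyciyiy ⇒ iiSciyciyiy   [S -> i S c]
iiSciyciyiy ⇒ iiyciyciyiy   [S -> y]

S⇒Siy⇒Siyiy⇒iSciyiy⇒iSiyciyiy⇒iiSciyciyiy⇒iiyciyciyiy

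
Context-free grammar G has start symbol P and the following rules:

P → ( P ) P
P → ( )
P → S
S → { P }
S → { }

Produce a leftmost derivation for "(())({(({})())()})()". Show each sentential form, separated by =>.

P => (P)P => (())P => (())(P)P => (())(S)P => (())({P})P => (())({(P)P})P => (())({((P)P)P})P => (())({((S)P)P})P => (())({(({})P)P})P => (())({(({})())P})P => (())({(({})())()})P => (())({(({})())()})()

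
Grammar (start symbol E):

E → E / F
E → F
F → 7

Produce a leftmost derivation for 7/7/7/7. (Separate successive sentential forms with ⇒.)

E ⇒ E/F ⇒ E/F/F ⇒ E/F/F/F ⇒ F/F/F/F ⇒ 7/F/F/F ⇒ 7/7/F/F ⇒ 7/7/7/F ⇒ 7/7/7/7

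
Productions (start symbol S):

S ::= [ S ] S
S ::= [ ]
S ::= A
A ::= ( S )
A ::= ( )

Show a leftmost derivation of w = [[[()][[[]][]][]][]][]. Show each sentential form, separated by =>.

S=>[S]S=>[[S]S]S=>[[[S]S]S]S=>[[[A]S]S]S=>[[[()]S]S]S=>[[[()][S]S]S]S=>[[[()][[S]S]S]S]S=>[[[()][[[]]S]S]S]S=>[[[()][[[]][]]S]S]S=>[[[()][[[]][]][]]S]S=>[[[()][[[]][]][]][]]S=>[[[()][[[]][]][]][]][]

S => [S]S   [S ::= [ S ] S]
[S]S => [[S]S]S   [S ::= [ S ] S]
[[S]S]S => [[[S]S]S]S   [S ::= [ S ] S]
[[[S]S]S]S => [[[A]S]S]S   [S ::= A]
[[[A]S]S]S => [[[()]S]S]S   [A ::= ( )]
[[[()]S]S]S => [[[()][S]S]S]S   [S ::= [ S ] S]
[[[()][S]S]S]S => [[[()][[S]S]S]S]S   [S ::= [ S ] S]
[[[()][[S]S]S]S]S => [[[()][[[]]S]S]S]S   [S ::= [ ]]
[[[()][[[]]S]S]S]S => [[[()][[[]][]]S]S]S   [S ::= [ ]]
[[[()][[[]][]]S]S]S => [[[()][[[]][]][]]S]S   [S ::= [ ]]
[[[()][[[]][]][]]S]S => [[[()][[[]][]][]][]]S   [S ::= [ ]]
[[[()][[[]][]][]][]]S => [[[()][[[]][]][]][]][]   [S ::= [ ]]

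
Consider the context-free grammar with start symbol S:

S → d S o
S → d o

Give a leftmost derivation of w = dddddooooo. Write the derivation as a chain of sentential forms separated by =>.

S => dSo   [S → d S o]
dSo => ddSoo   [S → d S o]
ddSoo => dddSooo   [S → d S o]
dddSooo => ddddSoooo   [S → d S o]
ddddSoooo => dddddooooo   [S → d o]

S=>dSo=>ddSoo=>dddSooo=>ddddSoooo=>dddddooooo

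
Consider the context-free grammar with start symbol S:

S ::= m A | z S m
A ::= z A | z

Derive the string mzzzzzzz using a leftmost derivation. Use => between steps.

S => mA => mzA => mzzA => mzzzA => mzzzzA => mzzzzzA => mzzzzzzA => mzzzzzzz

S => mA   [S ::= m A]
mA => mzA   [A ::= z A]
mzA => mzzA   [A ::= z A]
mzzA => mzzzA   [A ::= z A]
mzzzA => mzzzzA   [A ::= z A]
mzzzzA => mzzzzzA   [A ::= z A]
mzzzzzA => mzzzzzzA   [A ::= z A]
mzzzzzzA => mzzzzzzz   [A ::= z]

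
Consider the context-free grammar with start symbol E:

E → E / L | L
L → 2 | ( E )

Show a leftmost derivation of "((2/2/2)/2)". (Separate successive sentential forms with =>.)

E => L   [E → L]
L => (E)   [L → ( E )]
(E) => (E/L)   [E → E / L]
(E/L) => (L/L)   [E → L]
(L/L) => ((E)/L)   [L → ( E )]
((E)/L) => ((E/L)/L)   [E → E / L]
((E/L)/L) => ((E/L/L)/L)   [E → E / L]
((E/L/L)/L) => ((L/L/L)/L)   [E → L]
((L/L/L)/L) => ((2/L/L)/L)   [L → 2]
((2/L/L)/L) => ((2/2/L)/L)   [L → 2]
((2/2/L)/L) => ((2/2/2)/L)   [L → 2]
((2/2/2)/L) => ((2/2/2)/2)   [L → 2]

E => L => (E) => (E/L) => (L/L) => ((E)/L) => ((E/L)/L) => ((E/L/L)/L) => ((L/L/L)/L) => ((2/L/L)/L) => ((2/2/L)/L) => ((2/2/2)/L) => ((2/2/2)/2)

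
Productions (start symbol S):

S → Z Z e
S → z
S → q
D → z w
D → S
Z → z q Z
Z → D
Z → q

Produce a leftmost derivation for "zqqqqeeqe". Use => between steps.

S=>ZZe=>zqZZe=>zqDZe=>zqSZe=>zqZZeZe=>zqqZeZe=>zqqDeZe=>zqqSeZe=>zqqZZeeZe=>zqqqZeeZe=>zqqqqeeZe=>zqqqqeeqe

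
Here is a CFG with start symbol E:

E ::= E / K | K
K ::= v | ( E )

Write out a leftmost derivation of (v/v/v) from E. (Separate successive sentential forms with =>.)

E=>K=>(E)=>(E/K)=>(E/K/K)=>(K/K/K)=>(v/K/K)=>(v/v/K)=>(v/v/v)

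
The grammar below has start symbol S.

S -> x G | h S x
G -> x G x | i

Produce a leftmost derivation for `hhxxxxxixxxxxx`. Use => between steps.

S => hSx => hhSxx => hhxGxx => hhxxGxxx => hhxxxGxxxx => hhxxxxGxxxxx => hhxxxxxGxxxxxx => hhxxxxxixxxxxx

S => hSx   [S -> h S x]
hSx => hhSxx   [S -> h S x]
hhSxx => hhxGxx   [S -> x G]
hhxGxx => hhxxGxxx   [G -> x G x]
hhxxGxxx => hhxxxGxxxx   [G -> x G x]
hhxxxGxxxx => hhxxxxGxxxxx   [G -> x G x]
hhxxxxGxxxxx => hhxxxxxGxxxxxx   [G -> x G x]
hhxxxxxGxxxxxx => hhxxxxxixxxxxx   [G -> i]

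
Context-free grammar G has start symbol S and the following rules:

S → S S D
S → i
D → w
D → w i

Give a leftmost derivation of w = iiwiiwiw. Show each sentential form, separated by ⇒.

S ⇒ SSD   [S → S S D]
SSD ⇒ SSDSD   [S → S S D]
SSDSD ⇒ SSDSDSD   [S → S S D]
SSDSDSD ⇒ iSDSDSD   [S → i]
iSDSDSD ⇒ iiDSDSD   [S → i]
iiDSDSD ⇒ iiwiSDSD   [D → w i]
iiwiSDSD ⇒ iiwiiDSD   [S → i]
iiwiiDSD ⇒ iiwiiwSD   [D → w]
iiwiiwSD ⇒ iiwiiwiD   [S → i]
iiwiiwiD ⇒ iiwiiwiw   [D → w]

S⇒SSD⇒SSDSD⇒SSDSDSD⇒iSDSDSD⇒iiDSDSD⇒iiwiSDSD⇒iiwiiDSD⇒iiwiiwSD⇒iiwiiwiD⇒iiwiiwiw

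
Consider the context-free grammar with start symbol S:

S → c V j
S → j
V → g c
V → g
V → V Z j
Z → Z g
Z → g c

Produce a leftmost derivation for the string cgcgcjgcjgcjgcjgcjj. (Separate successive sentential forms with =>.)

S => cVj => cVZjj => cVZjZjj => cVZjZjZjj => cVZjZjZjZjj => cVZjZjZjZjZjj => cgcZjZjZjZjZjj => cgcgcjZjZjZjZjj => cgcgcjgcjZjZjZjj => cgcgcjgcjgcjZjZjj => cgcgcjgcjgcjgcjZjj => cgcgcjgcjgcjgcjgcjj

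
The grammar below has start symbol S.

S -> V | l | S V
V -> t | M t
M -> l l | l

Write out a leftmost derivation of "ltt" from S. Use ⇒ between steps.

S ⇒ SV ⇒ VV ⇒ MtV ⇒ ltV ⇒ ltt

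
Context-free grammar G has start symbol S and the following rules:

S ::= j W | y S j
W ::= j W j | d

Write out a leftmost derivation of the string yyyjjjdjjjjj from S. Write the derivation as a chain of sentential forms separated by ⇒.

S ⇒ ySj   [S ::= y S j]
ySj ⇒ yySjj   [S ::= y S j]
yySjj ⇒ yyySjjj   [S ::= y S j]
yyySjjj ⇒ yyyjWjjj   [S ::= j W]
yyyjWjjj ⇒ yyyjjWjjjj   [W ::= j W j]
yyyjjWjjjj ⇒ yyyjjjWjjjjj   [W ::= j W j]
yyyjjjWjjjjj ⇒ yyyjjjdjjjjj   [W ::= d]

S ⇒ ySj ⇒ yySjj ⇒ yyySjjj ⇒ yyyjWjjj ⇒ yyyjjWjjjj ⇒ yyyjjjWjjjjj ⇒ yyyjjjdjjjjj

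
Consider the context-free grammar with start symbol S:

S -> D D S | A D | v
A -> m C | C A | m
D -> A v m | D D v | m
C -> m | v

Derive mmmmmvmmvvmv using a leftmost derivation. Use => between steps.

S=>AD=>CAD=>mAD=>mmD=>mmDDv=>mmDDvDv=>mmmDvDv=>mmmDDvvDv=>mmmAvmDvvDv=>mmmCAvmDvvDv=>mmmmAvmDvvDv=>mmmmmvmDvvDv=>mmmmmvmmvvDv=>mmmmmvmmvvmv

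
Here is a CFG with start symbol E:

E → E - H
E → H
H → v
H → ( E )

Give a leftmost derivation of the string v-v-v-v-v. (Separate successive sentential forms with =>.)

E => E-H   [E → E - H]
E-H => E-H-H   [E → E - H]
E-H-H => E-H-H-H   [E → E - H]
E-H-H-H => E-H-H-H-H   [E → E - H]
E-H-H-H-H => H-H-H-H-H   [E → H]
H-H-H-H-H => v-H-H-H-H   [H → v]
v-H-H-H-H => v-v-H-H-H   [H → v]
v-v-H-H-H => v-v-v-H-H   [H → v]
v-v-v-H-H => v-v-v-v-H   [H → v]
v-v-v-v-H => v-v-v-v-v   [H → v]

E=>E-H=>E-H-H=>E-H-H-H=>E-H-H-H-H=>H-H-H-H-H=>v-H-H-H-H=>v-v-H-H-H=>v-v-v-H-H=>v-v-v-v-H=>v-v-v-v-v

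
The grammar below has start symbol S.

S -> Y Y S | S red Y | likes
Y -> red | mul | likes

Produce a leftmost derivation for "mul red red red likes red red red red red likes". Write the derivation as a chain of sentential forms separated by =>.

S => Y Y S => mul Y S => mul red S => mul red S red Y => mul red S red Y red Y => mul red S red Y red Y red Y => mul red Y Y S red Y red Y red Y => mul red red Y S red Y red Y red Y => mul red red red S red Y red Y red Y => mul red red red likes red Y red Y red Y => mul red red red likes red red red Y red Y => mul red red red likes red red red red red Y => mul red red red likes red red red red red likes

S => Y Y S   [S -> Y Y S]
Y Y S => mul Y S   [Y -> mul]
mul Y S => mul red S   [Y -> red]
mul red S => mul red S red Y   [S -> S red Y]
mul red S red Y => mul red S red Y red Y   [S -> S red Y]
mul red S red Y red Y => mul red S red Y red Y red Y   [S -> S red Y]
mul red S red Y red Y red Y => mul red Y Y S red Y red Y red Y   [S -> Y Y S]
mul red Y Y S red Y red Y red Y => mul red red Y S red Y red Y red Y   [Y -> red]
mul red red Y S red Y red Y red Y => mul red red red S red Y red Y red Y   [Y -> red]
mul red red red S red Y red Y red Y => mul red red red likes red Y red Y red Y   [S -> likes]
mul red red red likes red Y red Y red Y => mul red red red likes red red red Y red Y   [Y -> red]
mul red red red likes red red red Y red Y => mul red red red likes red red red red red Y   [Y -> red]
mul red red red likes red red red red red Y => mul red red red likes red red red red red likes   [Y -> likes]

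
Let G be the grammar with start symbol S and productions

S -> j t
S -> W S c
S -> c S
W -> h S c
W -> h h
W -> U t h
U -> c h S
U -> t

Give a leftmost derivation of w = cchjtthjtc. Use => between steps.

S => cS => cWSc => cUthSc => cchSthSc => cchjtthSc => cchjtthjtc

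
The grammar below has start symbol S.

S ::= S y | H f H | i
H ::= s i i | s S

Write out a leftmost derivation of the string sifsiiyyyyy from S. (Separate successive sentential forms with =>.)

S=>Sy=>Syy=>Syyy=>Syyyy=>Syyyyy=>HfHyyyyy=>sSfHyyyyy=>sifHyyyyy=>sifsiiyyyyy

S => Sy   [S ::= S y]
Sy => Syy   [S ::= S y]
Syy => Syyy   [S ::= S y]
Syyy => Syyyy   [S ::= S y]
Syyyy => Syyyyy   [S ::= S y]
Syyyyy => HfHyyyyy   [S ::= H f H]
HfHyyyyy => sSfHyyyyy   [H ::= s S]
sSfHyyyyy => sifHyyyyy   [S ::= i]
sifHyyyyy => sifsiiyyyyy   [H ::= s i i]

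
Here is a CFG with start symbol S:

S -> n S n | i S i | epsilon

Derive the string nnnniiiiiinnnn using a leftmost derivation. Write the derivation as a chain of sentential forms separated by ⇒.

S ⇒ nSn ⇒ nnSnn ⇒ nnnSnnn ⇒ nnnnSnnnn ⇒ nnnniSinnnn ⇒ nnnniiSiinnnn ⇒ nnnniiiSiiinnnn ⇒ nnnniiiiiinnnn

S ⇒ nSn   [S -> n S n]
nSn ⇒ nnSnn   [S -> n S n]
nnSnn ⇒ nnnSnnn   [S -> n S n]
nnnSnnn ⇒ nnnnSnnnn   [S -> n S n]
nnnnSnnnn ⇒ nnnniSinnnn   [S -> i S i]
nnnniSinnnn ⇒ nnnniiSiinnnn   [S -> i S i]
nnnniiSiinnnn ⇒ nnnniiiSiiinnnn   [S -> i S i]
nnnniiiSiiinnnn ⇒ nnnniiiiiinnnn   [S -> epsilon]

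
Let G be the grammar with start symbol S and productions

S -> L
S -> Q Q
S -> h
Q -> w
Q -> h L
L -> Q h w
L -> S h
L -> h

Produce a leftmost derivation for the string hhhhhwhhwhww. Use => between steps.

S => QQ   [S -> Q Q]
QQ => hLQ   [Q -> h L]
hLQ => hQhwQ   [L -> Q h w]
hQhwQ => hhLhwQ   [Q -> h L]
hhLhwQ => hhQhwhwQ   [L -> Q h w]
hhQhwhwQ => hhhLhwhwQ   [Q -> h L]
hhhLhwhwQ => hhhShhwhwQ   [L -> S h]
hhhShhwhwQ => hhhQQhhwhwQ   [S -> Q Q]
hhhQQhhwhwQ => hhhhLQhhwhwQ   [Q -> h L]
hhhhLQhhwhwQ => hhhhhQhhwhwQ   [L -> h]
hhhhhQhhwhwQ => hhhhhwhhwhwQ   [Q -> w]
hhhhhwhhwhwQ => hhhhhwhhwhww   [Q -> w]

S => QQ => hLQ => hQhwQ => hhLhwQ => hhQhwhwQ => hhhLhwhwQ => hhhShhwhwQ => hhhQQhhwhwQ => hhhhLQhhwhwQ => hhhhhQhhwhwQ => hhhhhwhhwhwQ => hhhhhwhhwhww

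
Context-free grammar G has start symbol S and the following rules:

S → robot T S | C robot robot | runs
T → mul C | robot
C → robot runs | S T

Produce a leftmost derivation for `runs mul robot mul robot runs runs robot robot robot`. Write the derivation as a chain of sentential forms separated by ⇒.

S ⇒ C robot robot ⇒ S T robot robot ⇒ runs T robot robot ⇒ runs mul C robot robot ⇒ runs mul S T robot robot ⇒ runs mul robot T S T robot robot ⇒ runs mul robot mul C S T robot robot ⇒ runs mul robot mul robot runs S T robot robot ⇒ runs mul robot mul robot runs runs T robot robot ⇒ runs mul robot mul robot runs runs robot robot robot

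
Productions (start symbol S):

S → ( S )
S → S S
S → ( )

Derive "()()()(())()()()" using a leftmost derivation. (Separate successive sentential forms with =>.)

S => SS => ()S => ()SS => ()()S => ()()SS => ()()SSS => ()()SSSS => ()()()SSS => ()()()SSSS => ()()()(S)SSS => ()()()(())SSS => ()()()(())()SS => ()()()(())()()S => ()()()(())()()()

S => SS   [S → S S]
SS => ()S   [S → ( )]
()S => ()SS   [S → S S]
()SS => ()()S   [S → ( )]
()()S => ()()SS   [S → S S]
()()SS => ()()SSS   [S → S S]
()()SSS => ()()SSSS   [S → S S]
()()SSSS => ()()()SSS   [S → ( )]
()()()SSS => ()()()SSSS   [S → S S]
()()()SSSS => ()()()(S)SSS   [S → ( S )]
()()()(S)SSS => ()()()(())SSS   [S → ( )]
()()()(())SSS => ()()()(())()SS   [S → ( )]
()()()(())()SS => ()()()(())()()S   [S → ( )]
()()()(())()()S => ()()()(())()()()   [S → ( )]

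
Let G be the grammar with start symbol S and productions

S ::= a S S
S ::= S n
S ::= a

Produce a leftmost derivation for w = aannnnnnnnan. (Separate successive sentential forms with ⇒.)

S⇒Sn⇒aSSn⇒aSnSn⇒aSnnSn⇒aSnnnSn⇒aSnnnnSn⇒aSnnnnnSn⇒aSnnnnnnSn⇒aSnnnnnnnSn⇒aSnnnnnnnnSn⇒aannnnnnnnSn⇒aannnnnnnnan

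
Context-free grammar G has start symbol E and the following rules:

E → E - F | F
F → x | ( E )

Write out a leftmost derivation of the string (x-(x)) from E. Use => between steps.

E => F => (E) => (E-F) => (F-F) => (x-F) => (x-(E)) => (x-(F)) => (x-(x))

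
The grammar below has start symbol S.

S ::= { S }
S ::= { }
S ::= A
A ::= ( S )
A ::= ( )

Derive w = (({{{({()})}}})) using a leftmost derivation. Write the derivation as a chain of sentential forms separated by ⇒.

S ⇒ A ⇒ (S) ⇒ (A) ⇒ ((S)) ⇒ (({S})) ⇒ (({{S}})) ⇒ (({{{S}}})) ⇒ (({{{A}}})) ⇒ (({{{(S)}}})) ⇒ (({{{({S})}}})) ⇒ (({{{({A})}}})) ⇒ (({{{({()})}}}))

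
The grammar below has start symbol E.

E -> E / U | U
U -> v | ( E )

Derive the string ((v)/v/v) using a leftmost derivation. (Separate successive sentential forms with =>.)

E => U   [E -> U]
U => (E)   [U -> ( E )]
(E) => (E/U)   [E -> E / U]
(E/U) => (E/U/U)   [E -> E / U]
(E/U/U) => (U/U/U)   [E -> U]
(U/U/U) => ((E)/U/U)   [U -> ( E )]
((E)/U/U) => ((U)/U/U)   [E -> U]
((U)/U/U) => ((v)/U/U)   [U -> v]
((v)/U/U) => ((v)/v/U)   [U -> v]
((v)/v/U) => ((v)/v/v)   [U -> v]

E => U => (E) => (E/U) => (E/U/U) => (U/U/U) => ((E)/U/U) => ((U)/U/U) => ((v)/U/U) => ((v)/v/U) => ((v)/v/v)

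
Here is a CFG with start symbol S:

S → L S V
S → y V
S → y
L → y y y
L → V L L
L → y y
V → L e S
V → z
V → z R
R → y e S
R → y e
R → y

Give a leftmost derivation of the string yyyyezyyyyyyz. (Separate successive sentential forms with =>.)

S => yV => yLeS => yyyyeS => yyyyeLSV => yyyyeVLLSV => yyyyezLLSV => yyyyezyyLSV => yyyyezyyyyySV => yyyyezyyyyyyV => yyyyezyyyyyyz

S => yV   [S → y V]
yV => yLeS   [V → L e S]
yLeS => yyyyeS   [L → y y y]
yyyyeS => yyyyeLSV   [S → L S V]
yyyyeLSV => yyyyeVLLSV   [L → V L L]
yyyyeVLLSV => yyyyezLLSV   [V → z]
yyyyezLLSV => yyyyezyyLSV   [L → y y]
yyyyezyyLSV => yyyyezyyyyySV   [L → y y y]
yyyyezyyyyySV => yyyyezyyyyyyV   [S → y]
yyyyezyyyyyyV => yyyyezyyyyyyz   [V → z]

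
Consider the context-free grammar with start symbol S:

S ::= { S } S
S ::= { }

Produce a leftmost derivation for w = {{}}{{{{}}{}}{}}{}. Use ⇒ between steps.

S ⇒ {S}S   [S ::= { S } S]
{S}S ⇒ {{}}S   [S ::= { }]
{{}}S ⇒ {{}}{S}S   [S ::= { S } S]
{{}}{S}S ⇒ {{}}{{S}S}S   [S ::= { S } S]
{{}}{{S}S}S ⇒ {{}}{{{S}S}S}S   [S ::= { S } S]
{{}}{{{S}S}S}S ⇒ {{}}{{{{}}S}S}S   [S ::= { }]
{{}}{{{{}}S}S}S ⇒ {{}}{{{{}}{}}S}S   [S ::= { }]
{{}}{{{{}}{}}S}S ⇒ {{}}{{{{}}{}}{}}S   [S ::= { }]
{{}}{{{{}}{}}{}}S ⇒ {{}}{{{{}}{}}{}}{}   [S ::= { }]

S⇒{S}S⇒{{}}S⇒{{}}{S}S⇒{{}}{{S}S}S⇒{{}}{{{S}S}S}S⇒{{}}{{{{}}S}S}S⇒{{}}{{{{}}{}}S}S⇒{{}}{{{{}}{}}{}}S⇒{{}}{{{{}}{}}{}}{}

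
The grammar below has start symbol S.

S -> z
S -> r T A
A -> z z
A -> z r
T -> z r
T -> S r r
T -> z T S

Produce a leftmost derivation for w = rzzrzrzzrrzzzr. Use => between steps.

S => rTA   [S -> r T A]
rTA => rzTSA   [T -> z T S]
rzTSA => rzzTSSA   [T -> z T S]
rzzTSSA => rzzSrrSSA   [T -> S r r]
rzzSrrSSA => rzzrTArrSSA   [S -> r T A]
rzzrTArrSSA => rzzrzrArrSSA   [T -> z r]
rzzrzrArrSSA => rzzrzrzzrrSSA   [A -> z z]
rzzrzrzzrrSSA => rzzrzrzzrrzSA   [S -> z]
rzzrzrzzrrzSA => rzzrzrzzrrzzA   [S -> z]
rzzrzrzzrrzzA => rzzrzrzzrrzzzr   [A -> z r]

S => rTA => rzTSA => rzzTSSA => rzzSrrSSA => rzzrTArrSSA => rzzrzrArrSSA => rzzrzrzzrrSSA => rzzrzrzzrrzSA => rzzrzrzzrrzzA => rzzrzrzzrrzzzr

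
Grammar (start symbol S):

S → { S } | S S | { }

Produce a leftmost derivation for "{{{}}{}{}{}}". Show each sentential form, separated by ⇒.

S ⇒ {S}   [S → { S }]
{S} ⇒ {SS}   [S → S S]
{SS} ⇒ {SSS}   [S → S S]
{SSS} ⇒ {SSSS}   [S → S S]
{SSSS} ⇒ {{S}SSS}   [S → { S }]
{{S}SSS} ⇒ {{{}}SSS}   [S → { }]
{{{}}SSS} ⇒ {{{}}{}SS}   [S → { }]
{{{}}{}SS} ⇒ {{{}}{}{}S}   [S → { }]
{{{}}{}{}S} ⇒ {{{}}{}{}{}}   [S → { }]

S ⇒ {S} ⇒ {SS} ⇒ {SSS} ⇒ {SSSS} ⇒ {{S}SSS} ⇒ {{{}}SSS} ⇒ {{{}}{}SS} ⇒ {{{}}{}{}S} ⇒ {{{}}{}{}{}}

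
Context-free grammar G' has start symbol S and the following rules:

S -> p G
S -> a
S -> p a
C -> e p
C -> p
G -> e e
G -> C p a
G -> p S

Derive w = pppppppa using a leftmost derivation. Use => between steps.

S => pG => ppS => pppG => ppppS => pppppG => pppppCpa => pppppppa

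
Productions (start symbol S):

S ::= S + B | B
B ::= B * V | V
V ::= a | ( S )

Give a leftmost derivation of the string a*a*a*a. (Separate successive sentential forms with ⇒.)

S ⇒ B ⇒ B*V ⇒ B*V*V ⇒ B*V*V*V ⇒ V*V*V*V ⇒ a*V*V*V ⇒ a*a*V*V ⇒ a*a*a*V ⇒ a*a*a*a

S ⇒ B   [S ::= B]
B ⇒ B*V   [B ::= B * V]
B*V ⇒ B*V*V   [B ::= B * V]
B*V*V ⇒ B*V*V*V   [B ::= B * V]
B*V*V*V ⇒ V*V*V*V   [B ::= V]
V*V*V*V ⇒ a*V*V*V   [V ::= a]
a*V*V*V ⇒ a*a*V*V   [V ::= a]
a*a*V*V ⇒ a*a*a*V   [V ::= a]
a*a*a*V ⇒ a*a*a*a   [V ::= a]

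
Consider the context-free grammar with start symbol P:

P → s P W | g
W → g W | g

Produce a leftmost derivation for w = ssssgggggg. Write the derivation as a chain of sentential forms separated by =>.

P => sPW   [P → s P W]
sPW => ssPWW   [P → s P W]
ssPWW => sssPWWW   [P → s P W]
sssPWWW => ssssPWWWW   [P → s P W]
ssssPWWWW => ssssgWWWW   [P → g]
ssssgWWWW => ssssggWWWW   [W → g W]
ssssggWWWW => ssssgggWWW   [W → g]
ssssgggWWW => ssssggggWW   [W → g]
ssssggggWW => ssssgggggW   [W → g]
ssssgggggW => ssssgggggg   [W → g]

P => sPW => ssPWW => sssPWWW => ssssPWWWW => ssssgWWWW => ssssggWWWW => ssssgggWWW => ssssggggWW => ssssgggggW => ssssgggggg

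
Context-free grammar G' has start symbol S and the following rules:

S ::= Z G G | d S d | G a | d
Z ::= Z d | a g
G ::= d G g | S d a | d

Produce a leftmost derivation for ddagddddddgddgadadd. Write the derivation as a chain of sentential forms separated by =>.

S => dSd   [S ::= d S d]
dSd => ddSdd   [S ::= d S d]
ddSdd => ddZGGdd   [S ::= Z G G]
ddZGGdd => ddZdGGdd   [Z ::= Z d]
ddZdGGdd => ddZddGGdd   [Z ::= Z d]
ddZddGGdd => ddZdddGGdd   [Z ::= Z d]
ddZdddGGdd => ddZddddGGdd   [Z ::= Z d]
ddZddddGGdd => ddagddddGGdd   [Z ::= a g]
ddagddddGGdd => ddagdddddGgGdd   [G ::= d G g]
ddagdddddGgGdd => ddagddddddgGdd   [G ::= d]
ddagddddddgGdd => ddagddddddgSdadd   [G ::= S d a]
ddagddddddgSdadd => ddagddddddgGadadd   [S ::= G a]
ddagddddddgGadadd => ddagddddddgdGgadadd   [G ::= d G g]
ddagddddddgdGgadadd => ddagddddddgddgadadd   [G ::= d]

S=>dSd=>ddSdd=>ddZGGdd=>ddZdGGdd=>ddZddGGdd=>ddZdddGGdd=>ddZddddGGdd=>ddagddddGGdd=>ddagdddddGgGdd=>ddagddddddgGdd=>ddagddddddgSdadd=>ddagddddddgGadadd=>ddagddddddgdGgadadd=>ddagddddddgddgadadd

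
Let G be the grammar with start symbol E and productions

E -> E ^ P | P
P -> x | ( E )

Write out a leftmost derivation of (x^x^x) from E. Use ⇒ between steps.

E⇒P⇒(E)⇒(E^P)⇒(E^P^P)⇒(P^P^P)⇒(x^P^P)⇒(x^x^P)⇒(x^x^x)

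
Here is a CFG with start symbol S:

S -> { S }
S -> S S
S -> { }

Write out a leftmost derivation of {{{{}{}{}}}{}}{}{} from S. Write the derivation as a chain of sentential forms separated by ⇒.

S⇒SS⇒SSS⇒{S}SS⇒{SS}SS⇒{{S}S}SS⇒{{{S}}S}SS⇒{{{SS}}S}SS⇒{{{SSS}}S}SS⇒{{{{}SS}}S}SS⇒{{{{}{}S}}S}SS⇒{{{{}{}{}}}S}SS⇒{{{{}{}{}}}{}}SS⇒{{{{}{}{}}}{}}{}S⇒{{{{}{}{}}}{}}{}{}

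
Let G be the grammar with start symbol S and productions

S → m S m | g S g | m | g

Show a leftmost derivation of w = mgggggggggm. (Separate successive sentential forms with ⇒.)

S ⇒ mSm   [S → m S m]
mSm ⇒ mgSgm   [S → g S g]
mgSgm ⇒ mggSggm   [S → g S g]
mggSggm ⇒ mgggSgggm   [S → g S g]
mgggSgggm ⇒ mggggSggggm   [S → g S g]
mggggSggggm ⇒ mgggggggggm   [S → g]

S ⇒ mSm ⇒ mgSgm ⇒ mggSggm ⇒ mgggSgggm ⇒ mggggSggggm ⇒ mgggggggggm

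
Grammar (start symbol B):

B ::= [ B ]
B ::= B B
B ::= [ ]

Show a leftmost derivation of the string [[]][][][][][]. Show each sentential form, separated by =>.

B => BB => BBB => BBBB => [B]BBB => [[]]BBB => [[]]BBBB => [[]]BBBBB => [[]][]BBBB => [[]][][]BBB => [[]][][][]BB => [[]][][][][]B => [[]][][][][][]

B => BB   [B ::= B B]
BB => BBB   [B ::= B B]
BBB => BBBB   [B ::= B B]
BBBB => [B]BBB   [B ::= [ B ]]
[B]BBB => [[]]BBB   [B ::= [ ]]
[[]]BBB => [[]]BBBB   [B ::= B B]
[[]]BBBB => [[]]BBBBB   [B ::= B B]
[[]]BBBBB => [[]][]BBBB   [B ::= [ ]]
[[]][]BBBB => [[]][][]BBB   [B ::= [ ]]
[[]][][]BBB => [[]][][][]BB   [B ::= [ ]]
[[]][][][]BB => [[]][][][][]B   [B ::= [ ]]
[[]][][][][]B => [[]][][][][][]   [B ::= [ ]]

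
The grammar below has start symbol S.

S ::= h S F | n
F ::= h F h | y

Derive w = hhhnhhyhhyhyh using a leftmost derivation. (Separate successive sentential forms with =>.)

S => hSF   [S ::= h S F]
hSF => hhSFF   [S ::= h S F]
hhSFF => hhhSFFF   [S ::= h S F]
hhhSFFF => hhhnFFF   [S ::= n]
hhhnFFF => hhhnhFhFF   [F ::= h F h]
hhhnhFhFF => hhhnhhFhhFF   [F ::= h F h]
hhhnhhFhhFF => hhhnhhyhhFF   [F ::= y]
hhhnhhyhhFF => hhhnhhyhhyF   [F ::= y]
hhhnhhyhhyF => hhhnhhyhhyhFh   [F ::= h F h]
hhhnhhyhhyhFh => hhhnhhyhhyhyh   [F ::= y]

S => hSF => hhSFF => hhhSFFF => hhhnFFF => hhhnhFhFF => hhhnhhFhhFF => hhhnhhyhhFF => hhhnhhyhhyF => hhhnhhyhhyhFh => hhhnhhyhhyhyh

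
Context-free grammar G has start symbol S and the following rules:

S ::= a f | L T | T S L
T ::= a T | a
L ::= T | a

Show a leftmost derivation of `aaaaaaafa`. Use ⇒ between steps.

S⇒TSL⇒aTSL⇒aaTSL⇒aaaTSL⇒aaaaTSL⇒aaaaaTSL⇒aaaaaaSL⇒aaaaaaafL⇒aaaaaaafa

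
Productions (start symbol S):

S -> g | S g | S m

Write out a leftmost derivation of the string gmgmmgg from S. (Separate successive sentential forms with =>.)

S => Sg   [S -> S g]
Sg => Sgg   [S -> S g]
Sgg => Smgg   [S -> S m]
Smgg => Smmgg   [S -> S m]
Smmgg => Sgmmgg   [S -> S g]
Sgmmgg => Smgmmgg   [S -> S m]
Smgmmgg => gmgmmgg   [S -> g]

S => Sg => Sgg => Smgg => Smmgg => Sgmmgg => Smgmmgg => gmgmmgg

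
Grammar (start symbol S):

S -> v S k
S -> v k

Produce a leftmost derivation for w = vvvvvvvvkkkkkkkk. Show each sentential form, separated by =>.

S=>vSk=>vvSkk=>vvvSkkk=>vvvvSkkkk=>vvvvvSkkkkk=>vvvvvvSkkkkkk=>vvvvvvvSkkkkkkk=>vvvvvvvvkkkkkkkk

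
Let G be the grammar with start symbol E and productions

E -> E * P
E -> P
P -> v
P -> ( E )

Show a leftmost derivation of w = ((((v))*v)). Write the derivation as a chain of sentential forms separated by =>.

E => P => (E) => (P) => ((E)) => ((E*P)) => ((P*P)) => (((E)*P)) => (((P)*P)) => ((((E))*P)) => ((((P))*P)) => ((((v))*P)) => ((((v))*v))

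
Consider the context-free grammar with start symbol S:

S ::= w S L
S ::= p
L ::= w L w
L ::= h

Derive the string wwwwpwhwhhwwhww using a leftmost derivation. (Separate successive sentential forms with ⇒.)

S ⇒ wSL   [S ::= w S L]
wSL ⇒ wwSLL   [S ::= w S L]
wwSLL ⇒ wwwSLLL   [S ::= w S L]
wwwSLLL ⇒ wwwwSLLLL   [S ::= w S L]
wwwwSLLLL ⇒ wwwwpLLLL   [S ::= p]
wwwwpLLLL ⇒ wwwwpwLwLLL   [L ::= w L w]
wwwwpwLwLLL ⇒ wwwwpwhwLLL   [L ::= h]
wwwwpwhwLLL ⇒ wwwwpwhwhLL   [L ::= h]
wwwwpwhwhLL ⇒ wwwwpwhwhhL   [L ::= h]
wwwwpwhwhhL ⇒ wwwwpwhwhhwLw   [L ::= w L w]
wwwwpwhwhhwLw ⇒ wwwwpwhwhhwwLww   [L ::= w L w]
wwwwpwhwhhwwLww ⇒ wwwwpwhwhhwwhww   [L ::= h]

S ⇒ wSL ⇒ wwSLL ⇒ wwwSLLL ⇒ wwwwSLLLL ⇒ wwwwpLLLL ⇒ wwwwpwLwLLL ⇒ wwwwpwhwLLL ⇒ wwwwpwhwhLL ⇒ wwwwpwhwhhL ⇒ wwwwpwhwhhwLw ⇒ wwwwpwhwhhwwLww ⇒ wwwwpwhwhhwwhww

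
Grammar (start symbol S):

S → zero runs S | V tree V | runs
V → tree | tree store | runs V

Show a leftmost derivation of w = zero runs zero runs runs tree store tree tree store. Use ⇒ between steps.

S ⇒ zero runs S   [S → zero runs S]
zero runs S ⇒ zero runs zero runs S   [S → zero runs S]
zero runs zero runs S ⇒ zero runs zero runs V tree V   [S → V tree V]
zero runs zero runs V tree V ⇒ zero runs zero runs runs V tree V   [V → runs V]
zero runs zero runs runs V tree V ⇒ zero runs zero runs runs tree store tree V   [V → tree store]
zero runs zero runs runs tree store tree V ⇒ zero runs zero runs runs tree store tree tree store   [V → tree store]

S ⇒ zero runs S ⇒ zero runs zero runs S ⇒ zero runs zero runs V tree V ⇒ zero runs zero runs runs V tree V ⇒ zero runs zero runs runs tree store tree V ⇒ zero runs zero runs runs tree store tree tree store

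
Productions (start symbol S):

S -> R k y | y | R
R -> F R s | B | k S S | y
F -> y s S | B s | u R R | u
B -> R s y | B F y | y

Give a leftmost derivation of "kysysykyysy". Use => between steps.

S => R => kSS => kRS => kFRsS => kysSRsS => kysRkyRsS => kysBkyRsS => kysRsykyRsS => kysysykyRsS => kysysykyBsS => kysysykyysS => kysysykyysy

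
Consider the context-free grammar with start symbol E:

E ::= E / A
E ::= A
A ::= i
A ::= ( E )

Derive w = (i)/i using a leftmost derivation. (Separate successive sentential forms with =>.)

E => E/A   [E ::= E / A]
E/A => A/A   [E ::= A]
A/A => (E)/A   [A ::= ( E )]
(E)/A => (A)/A   [E ::= A]
(A)/A => (i)/A   [A ::= i]
(i)/A => (i)/i   [A ::= i]

E => E/A => A/A => (E)/A => (A)/A => (i)/A => (i)/i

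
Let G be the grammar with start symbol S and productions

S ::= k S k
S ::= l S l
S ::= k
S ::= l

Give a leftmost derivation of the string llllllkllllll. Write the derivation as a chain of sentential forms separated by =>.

S => lSl   [S ::= l S l]
lSl => llSll   [S ::= l S l]
llSll => lllSlll   [S ::= l S l]
lllSlll => llllSllll   [S ::= l S l]
llllSllll => lllllSlllll   [S ::= l S l]
lllllSlllll => llllllSllllll   [S ::= l S l]
llllllSllllll => llllllkllllll   [S ::= k]

S => lSl => llSll => lllSlll => llllSllll => lllllSlllll => llllllSllllll => llllllkllllll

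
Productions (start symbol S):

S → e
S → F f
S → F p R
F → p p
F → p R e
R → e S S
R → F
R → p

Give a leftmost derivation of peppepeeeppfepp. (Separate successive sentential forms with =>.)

S => FpR   [S → F p R]
FpR => pRepR   [F → p R e]
pRepR => peSSepR   [R → e S S]
peSSepR => peFpRSepR   [S → F p R]
peFpRSepR => pepRepRSepR   [F → p R e]
pepRepRSepR => peppepRSepR   [R → p]
peppepRSepR => peppepeSSSepR   [R → e S S]
peppepeSSSepR => peppepeeSSepR   [S → e]
peppepeeSSepR => peppepeeeSepR   [S → e]
peppepeeeSepR => peppepeeeFfepR   [S → F f]
peppepeeeFfepR => peppepeeeppfepR   [F → p p]
peppepeeeppfepR => peppepeeeppfepp   [R → p]

S => FpR => pRepR => peSSepR => peFpRSepR => pepRepRSepR => peppepRSepR => peppepeSSSepR => peppepeeSSepR => peppepeeeSepR => peppepeeeFfepR => peppepeeeppfepR => peppepeeeppfepp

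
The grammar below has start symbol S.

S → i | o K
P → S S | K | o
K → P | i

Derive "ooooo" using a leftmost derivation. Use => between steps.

S => oK => oP => oSS => ooKS => ooPS => oooS => ooooK => ooooP => ooooo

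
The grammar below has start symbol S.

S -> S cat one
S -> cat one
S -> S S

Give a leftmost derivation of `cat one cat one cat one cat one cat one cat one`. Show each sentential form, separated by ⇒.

S ⇒ S S   [S -> S S]
S S ⇒ S S S   [S -> S S]
S S S ⇒ S cat one S S   [S -> S cat one]
S cat one S S ⇒ S S cat one S S   [S -> S S]
S S cat one S S ⇒ S S S cat one S S   [S -> S S]
S S S cat one S S ⇒ cat one S S cat one S S   [S -> cat one]
cat one S S cat one S S ⇒ cat one cat one S cat one S S   [S -> cat one]
cat one cat one S cat one S S ⇒ cat one cat one cat one cat one S S   [S -> cat one]
cat one cat one cat one cat one S S ⇒ cat one cat one cat one cat one cat one S   [S -> cat one]
cat one cat one cat one cat one cat one S ⇒ cat one cat one cat one cat one cat one cat one   [S -> cat one]

S ⇒ S S ⇒ S S S ⇒ S cat one S S ⇒ S S cat one S S ⇒ S S S cat one S S ⇒ cat one S S cat one S S ⇒ cat one cat one S cat one S S ⇒ cat one cat one cat one cat one S S ⇒ cat one cat one cat one cat one cat one S ⇒ cat one cat one cat one cat one cat one cat one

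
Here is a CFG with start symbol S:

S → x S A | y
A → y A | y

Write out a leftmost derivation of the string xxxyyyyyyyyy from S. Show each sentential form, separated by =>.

S=>xSA=>xxSAA=>xxxSAAA=>xxxyAAA=>xxxyyAAA=>xxxyyyAAA=>xxxyyyyAAA=>xxxyyyyyAA=>xxxyyyyyyAA=>xxxyyyyyyyAA=>xxxyyyyyyyyA=>xxxyyyyyyyyy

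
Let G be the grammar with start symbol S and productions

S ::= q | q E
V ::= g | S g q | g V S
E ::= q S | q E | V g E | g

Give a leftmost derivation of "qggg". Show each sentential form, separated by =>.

S => qE => qVgE => qggE => qggg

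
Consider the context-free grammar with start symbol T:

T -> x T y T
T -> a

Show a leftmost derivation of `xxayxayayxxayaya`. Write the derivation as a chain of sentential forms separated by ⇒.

T ⇒ xTyT   [T -> x T y T]
xTyT ⇒ xxTyTyT   [T -> x T y T]
xxTyTyT ⇒ xxayTyT   [T -> a]
xxayTyT ⇒ xxayxTyTyT   [T -> x T y T]
xxayxTyTyT ⇒ xxayxayTyT   [T -> a]
xxayxayTyT ⇒ xxayxayayT   [T -> a]
xxayxayayT ⇒ xxayxayayxTyT   [T -> x T y T]
xxayxayayxTyT ⇒ xxayxayayxxTyTyT   [T -> x T y T]
xxayxayayxxTyTyT ⇒ xxayxayayxxayTyT   [T -> a]
xxayxayayxxayTyT ⇒ xxayxayayxxayayT   [T -> a]
xxayxayayxxayayT ⇒ xxayxayayxxayaya   [T -> a]

T ⇒ xTyT ⇒ xxTyTyT ⇒ xxayTyT ⇒ xxayxTyTyT ⇒ xxayxayTyT ⇒ xxayxayayT ⇒ xxayxayayxTyT ⇒ xxayxayayxxTyTyT ⇒ xxayxayayxxayTyT ⇒ xxayxayayxxayayT ⇒ xxayxayayxxayaya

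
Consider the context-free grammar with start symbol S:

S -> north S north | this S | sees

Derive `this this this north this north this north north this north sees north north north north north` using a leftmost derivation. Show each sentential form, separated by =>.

S => this S => this this S => this this this S => this this this north S north => this this this north this S north => this this this north this north S north north => this this this north this north this S north north => this this this north this north this north S north north north => this this this north this north this north north S north north north north => this this this north this north this north north this S north north north north => this this this north this north this north north this north S north north north north north => this this this north this north this north north this north sees north north north north north

S => this S   [S -> this S]
this S => this this S   [S -> this S]
this this S => this this this S   [S -> this S]
this this this S => this this this north S north   [S -> north S north]
this this this north S north => this this this north this S north   [S -> this S]
this this this north this S north => this this this north this north S north north   [S -> north S north]
this this this north this north S north north => this this this north this north this S north north   [S -> this S]
this this this north this north this S north north => this this this north this north this north S north north north   [S -> north S north]
this this this north this north this north S north north north => this this this north this north this north north S north north north north   [S -> north S north]
this this this north this north this north north S north north north north => this this this north this north this north north this S north north north north   [S -> this S]
this this this north this north this north north this S north north north north => this this this north this north this north north this north S north north north north north   [S -> north S north]
this this this north this north this north north this north S north north north north north => this this this north this north this north north this north sees north north north north north   [S -> sees]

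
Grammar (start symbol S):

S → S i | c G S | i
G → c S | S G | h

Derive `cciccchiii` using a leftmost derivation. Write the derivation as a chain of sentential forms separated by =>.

S => Si => cGSi => ccSSi => cciSi => ccicGSi => cciccSSi => ccicccGSSi => cciccchSSi => cciccchiSi => cciccchiii

S => Si   [S → S i]
Si => cGSi   [S → c G S]
cGSi => ccSSi   [G → c S]
ccSSi => cciSi   [S → i]
cciSi => ccicGSi   [S → c G S]
ccicGSi => cciccSSi   [G → c S]
cciccSSi => ccicccGSSi   [S → c G S]
ccicccGSSi => cciccchSSi   [G → h]
cciccchSSi => cciccchiSi   [S → i]
cciccchiSi => cciccchiii   [S → i]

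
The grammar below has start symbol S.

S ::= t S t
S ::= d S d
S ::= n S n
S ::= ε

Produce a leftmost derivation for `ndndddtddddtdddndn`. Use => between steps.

S => nSn => ndSdn => ndnSndn => ndndSdndn => ndnddSddndn => ndndddSdddndn => ndndddtStdddndn => ndndddtdSdtdddndn => ndndddtddSddtdddndn => ndndddtddddtdddndn

S => nSn   [S ::= n S n]
nSn => ndSdn   [S ::= d S d]
ndSdn => ndnSndn   [S ::= n S n]
ndnSndn => ndndSdndn   [S ::= d S d]
ndndSdndn => ndnddSddndn   [S ::= d S d]
ndnddSddndn => ndndddSdddndn   [S ::= d S d]
ndndddSdddndn => ndndddtStdddndn   [S ::= t S t]
ndndddtStdddndn => ndndddtdSdtdddndn   [S ::= d S d]
ndndddtdSdtdddndn => ndndddtddSddtdddndn   [S ::= d S d]
ndndddtddSddtdddndn => ndndddtddddtdddndn   [S ::= ε]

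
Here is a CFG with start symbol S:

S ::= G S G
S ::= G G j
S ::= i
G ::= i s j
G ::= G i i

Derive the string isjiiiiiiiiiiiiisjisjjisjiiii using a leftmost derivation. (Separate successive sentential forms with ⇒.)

S ⇒ GSG ⇒ GiiSG ⇒ GiiiiSG ⇒ GiiiiiiSG ⇒ GiiiiiiiiSG ⇒ GiiiiiiiiiiSG ⇒ GiiiiiiiiiiiiSG ⇒ isjiiiiiiiiiiiiSG ⇒ isjiiiiiiiiiiiiGGjG ⇒ isjiiiiiiiiiiiiisjGjG ⇒ isjiiiiiiiiiiiiisjisjjG ⇒ isjiiiiiiiiiiiiisjisjjGii ⇒ isjiiiiiiiiiiiiisjisjjGiiii ⇒ isjiiiiiiiiiiiiisjisjjisjiiii

S ⇒ GSG   [S ::= G S G]
GSG ⇒ GiiSG   [G ::= G i i]
GiiSG ⇒ GiiiiSG   [G ::= G i i]
GiiiiSG ⇒ GiiiiiiSG   [G ::= G i i]
GiiiiiiSG ⇒ GiiiiiiiiSG   [G ::= G i i]
GiiiiiiiiSG ⇒ GiiiiiiiiiiSG   [G ::= G i i]
GiiiiiiiiiiSG ⇒ GiiiiiiiiiiiiSG   [G ::= G i i]
GiiiiiiiiiiiiSG ⇒ isjiiiiiiiiiiiiSG   [G ::= i s j]
isjiiiiiiiiiiiiSG ⇒ isjiiiiiiiiiiiiGGjG   [S ::= G G j]
isjiiiiiiiiiiiiGGjG ⇒ isjiiiiiiiiiiiiisjGjG   [G ::= i s j]
isjiiiiiiiiiiiiisjGjG ⇒ isjiiiiiiiiiiiiisjisjjG   [G ::= i s j]
isjiiiiiiiiiiiiisjisjjG ⇒ isjiiiiiiiiiiiiisjisjjGii   [G ::= G i i]
isjiiiiiiiiiiiiisjisjjGii ⇒ isjiiiiiiiiiiiiisjisjjGiiii   [G ::= G i i]
isjiiiiiiiiiiiiisjisjjGiiii ⇒ isjiiiiiiiiiiiiisjisjjisjiiii   [G ::= i s j]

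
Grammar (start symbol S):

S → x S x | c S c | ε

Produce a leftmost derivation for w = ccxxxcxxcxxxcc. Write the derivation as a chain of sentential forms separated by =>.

S => cSc => ccScc => ccxSxcc => ccxxSxxcc => ccxxxSxxxcc => ccxxxcScxxxcc => ccxxxcxSxcxxxcc => ccxxxcxxcxxxcc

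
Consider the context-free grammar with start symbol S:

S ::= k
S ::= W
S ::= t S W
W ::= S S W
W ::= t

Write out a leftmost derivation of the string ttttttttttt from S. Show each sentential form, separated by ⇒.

S⇒tSW⇒ttSWW⇒tttSWWW⇒ttttSWWWW⇒tttttSWWWWW⇒tttttWWWWWW⇒ttttttWWWWW⇒tttttttWWWW⇒ttttttttWWW⇒tttttttttWW⇒ttttttttttW⇒ttttttttttt

S ⇒ tSW   [S ::= t S W]
tSW ⇒ ttSWW   [S ::= t S W]
ttSWW ⇒ tttSWWW   [S ::= t S W]
tttSWWW ⇒ ttttSWWWW   [S ::= t S W]
ttttSWWWW ⇒ tttttSWWWWW   [S ::= t S W]
tttttSWWWWW ⇒ tttttWWWWWW   [S ::= W]
tttttWWWWWW ⇒ ttttttWWWWW   [W ::= t]
ttttttWWWWW ⇒ tttttttWWWW   [W ::= t]
tttttttWWWW ⇒ ttttttttWWW   [W ::= t]
ttttttttWWW ⇒ tttttttttWW   [W ::= t]
tttttttttWW ⇒ ttttttttttW   [W ::= t]
ttttttttttW ⇒ ttttttttttt   [W ::= t]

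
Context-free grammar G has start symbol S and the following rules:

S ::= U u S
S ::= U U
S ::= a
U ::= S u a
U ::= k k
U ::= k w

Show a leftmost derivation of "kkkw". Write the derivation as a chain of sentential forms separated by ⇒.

S ⇒ UU ⇒ kkU ⇒ kkkw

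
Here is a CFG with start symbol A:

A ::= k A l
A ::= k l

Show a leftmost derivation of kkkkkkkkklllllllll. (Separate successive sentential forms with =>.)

A=>kAl=>kkAll=>kkkAlll=>kkkkAllll=>kkkkkAlllll=>kkkkkkAllllll=>kkkkkkkAlllllll=>kkkkkkkkAllllllll=>kkkkkkkkklllllllll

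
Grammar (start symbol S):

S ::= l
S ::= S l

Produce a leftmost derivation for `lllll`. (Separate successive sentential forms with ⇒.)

S⇒Sl⇒Sll⇒Slll⇒Sllll⇒lllll

S ⇒ Sl   [S ::= S l]
Sl ⇒ Sll   [S ::= S l]
Sll ⇒ Slll   [S ::= S l]
Slll ⇒ Sllll   [S ::= S l]
Sllll ⇒ lllll   [S ::= l]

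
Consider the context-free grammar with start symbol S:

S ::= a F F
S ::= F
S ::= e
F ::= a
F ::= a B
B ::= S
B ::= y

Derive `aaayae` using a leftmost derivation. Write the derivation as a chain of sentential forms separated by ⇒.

S⇒aFF⇒aaBF⇒aaSF⇒aaFF⇒aaaBF⇒aaayF⇒aaayaB⇒aaayaS⇒aaayae

S ⇒ aFF   [S ::= a F F]
aFF ⇒ aaBF   [F ::= a B]
aaBF ⇒ aaSF   [B ::= S]
aaSF ⇒ aaFF   [S ::= F]
aaFF ⇒ aaaBF   [F ::= a B]
aaaBF ⇒ aaayF   [B ::= y]
aaayF ⇒ aaayaB   [F ::= a B]
aaayaB ⇒ aaayaS   [B ::= S]
aaayaS ⇒ aaayae   [S ::= e]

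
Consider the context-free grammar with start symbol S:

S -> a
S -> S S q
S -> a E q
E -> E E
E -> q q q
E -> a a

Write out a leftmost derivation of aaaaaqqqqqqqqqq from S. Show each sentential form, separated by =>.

S => aEq   [S -> a E q]
aEq => aEEq   [E -> E E]
aEEq => aEEEq   [E -> E E]
aEEEq => aEEEEq   [E -> E E]
aEEEEq => aaaEEEq   [E -> a a]
aaaEEEq => aaaEEEEq   [E -> E E]
aaaEEEEq => aaaaaEEEq   [E -> a a]
aaaaaEEEq => aaaaaqqqEEq   [E -> q q q]
aaaaaqqqEEq => aaaaaqqqqqqEq   [E -> q q q]
aaaaaqqqqqqEq => aaaaaqqqqqqqqqq   [E -> q q q]

S=>aEq=>aEEq=>aEEEq=>aEEEEq=>aaaEEEq=>aaaEEEEq=>aaaaaEEEq=>aaaaaqqqEEq=>aaaaaqqqqqqEq=>aaaaaqqqqqqqqqq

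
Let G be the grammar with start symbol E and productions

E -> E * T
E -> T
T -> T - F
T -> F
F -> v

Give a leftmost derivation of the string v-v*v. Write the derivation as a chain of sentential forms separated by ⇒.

E ⇒ E*T   [E -> E * T]
E*T ⇒ T*T   [E -> T]
T*T ⇒ T-F*T   [T -> T - F]
T-F*T ⇒ F-F*T   [T -> F]
F-F*T ⇒ v-F*T   [F -> v]
v-F*T ⇒ v-v*T   [F -> v]
v-v*T ⇒ v-v*F   [T -> F]
v-v*F ⇒ v-v*v   [F -> v]

E⇒E*T⇒T*T⇒T-F*T⇒F-F*T⇒v-F*T⇒v-v*T⇒v-v*F⇒v-v*v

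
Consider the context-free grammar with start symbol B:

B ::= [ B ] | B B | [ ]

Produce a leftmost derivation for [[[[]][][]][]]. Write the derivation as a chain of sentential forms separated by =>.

B => [B] => [BB] => [[B]B] => [[BB]B] => [[BBB]B] => [[[B]BB]B] => [[[[]]BB]B] => [[[[]][]B]B] => [[[[]][][]]B] => [[[[]][][]][]]

B => [B]   [B ::= [ B ]]
[B] => [BB]   [B ::= B B]
[BB] => [[B]B]   [B ::= [ B ]]
[[B]B] => [[BB]B]   [B ::= B B]
[[BB]B] => [[BBB]B]   [B ::= B B]
[[BBB]B] => [[[B]BB]B]   [B ::= [ B ]]
[[[B]BB]B] => [[[[]]BB]B]   [B ::= [ ]]
[[[[]]BB]B] => [[[[]][]B]B]   [B ::= [ ]]
[[[[]][]B]B] => [[[[]][][]]B]   [B ::= [ ]]
[[[[]][][]]B] => [[[[]][][]][]]   [B ::= [ ]]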